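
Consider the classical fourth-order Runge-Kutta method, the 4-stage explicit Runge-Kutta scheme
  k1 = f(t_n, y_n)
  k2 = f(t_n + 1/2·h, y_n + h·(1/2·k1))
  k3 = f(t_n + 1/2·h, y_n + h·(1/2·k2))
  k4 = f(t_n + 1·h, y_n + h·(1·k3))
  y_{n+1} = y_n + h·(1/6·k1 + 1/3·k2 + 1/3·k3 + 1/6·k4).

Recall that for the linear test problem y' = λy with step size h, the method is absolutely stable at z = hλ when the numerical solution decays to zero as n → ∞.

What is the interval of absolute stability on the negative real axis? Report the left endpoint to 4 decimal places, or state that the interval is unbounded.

z∈(-2.7853,0).

Test eqn y'=λy, z=hλ:
  order 4, 4-stage ⇒ R(z)=1+z+z^2/2+z^3/6+z^4/24
  (e.g. R(-0.35)=0.70473, |R|=0.70473)

Solve |R(x)|<1 on ℝ⁻.
x=-0.35: |R|=0.7047
|R(-2.02)|=0.3402 |R(-1.16)|=0.3281 |R(-0.57)|=0.5660
Bisect:
  x_lo=-3.3680 |R|=2.2977  x_hi=-0.1084 |R|=0.8973
  mid=-1.73819 |R|=0.27754 →hi
  mid=-2.55309 |R|=0.70275 →hi
  mid=-2.96055 |R|=1.29802 →lo
  mid=-2.75682 |R|=0.95791 →hi
  mid=-2.85868 |R|=1.11640 →lo
  mid=-2.80775 |R|=1.03439 →lo
  mid=-2.78229 |R|=0.99547 →hi
  mid=-2.79502 |R|=1.01476 →lo
  ...
  [-2.78547,-2.78527] ⇒ x*=-2.7853
Interval (-2.7853, 0).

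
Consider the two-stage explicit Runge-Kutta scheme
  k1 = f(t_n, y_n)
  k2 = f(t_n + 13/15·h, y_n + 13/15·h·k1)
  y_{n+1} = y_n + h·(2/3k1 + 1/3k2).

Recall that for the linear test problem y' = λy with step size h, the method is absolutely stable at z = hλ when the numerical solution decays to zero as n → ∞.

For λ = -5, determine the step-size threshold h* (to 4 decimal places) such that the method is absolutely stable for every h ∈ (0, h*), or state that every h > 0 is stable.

On y'=λy, z=hλ:
  k1=λy_n ⇒ h·k1=z·y_n;  k2=λ(1+13/15z)y_n ⇒ h·k2=z(1+13/15z)y_n
  y_{n+1}/y_n = 1 + 2/3z + 1/3z(1+13/15z) = 1 + z + 13/45z²
  so R(z) = 1 + z + 13/45z².

Need |R(x)|<1, x<0.
x=-1.8: |R|=0.1360
R=1: x+13/45x²=0 ⇒ x=−45/13=-3.4615; min R=1−1/(4·13/45)=0.1346>−1
Confirm numerically:
  x=-3.412: |R|=0.95117 <1
  x=-3.027: |R|=0.62001 <1
  x=-2.401: |R|=0.26439 <1
  x=-2.093: |R|=0.17252 <1
  x=-3.883: |R|=1.47278 >1
  x=-3.866: |R|=1.45172 >1
  x=-3.862: |R|=1.44679 >1
Stable set (-3.4615, 0).

(-3.4615,0); λ=-5 ⇒ h* = (45/13)/5 = 0.6923.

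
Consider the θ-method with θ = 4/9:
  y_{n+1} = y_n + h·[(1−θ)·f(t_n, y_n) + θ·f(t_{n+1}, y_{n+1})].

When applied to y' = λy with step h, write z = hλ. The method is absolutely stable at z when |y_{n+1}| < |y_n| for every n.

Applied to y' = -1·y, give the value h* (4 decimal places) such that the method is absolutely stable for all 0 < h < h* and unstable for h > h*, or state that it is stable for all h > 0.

(-18.0000,0); λ=-1 ⇒ h* = (18)/1 = 18.0000.

Set f=λy, z=hλ:
  y_{n+1} = y_n + z·[5/9·y_n + 4/9·y_{n+1}] ⇒ (1 − 4/9z)y_{n+1} = (1 + 5/9z)y_n
  R(z) = (1 + 5/9z)/(1 − 4/9z).

Solve |R(x)|<1 on ℝ⁻.
x=-1.55: |R|=0.0822
R=−1: 1+5/9x = −1+4/9x ⇒ -1/9x=2 ⇒ x=2/(-1/9)=-18.0000
Confirm numerically:
  x=-14.482: |R|=0.94744 <1
  x=-14.297: |R|=0.94405 <1
  x=-10.503: |R|=0.85303 <1
  x=-18.526: |R|=1.00633 >1
  x=-18.113: |R|=1.00139 >1
  x=-18.044: |R|=1.00054 >1
Interval (-18.0000, 0).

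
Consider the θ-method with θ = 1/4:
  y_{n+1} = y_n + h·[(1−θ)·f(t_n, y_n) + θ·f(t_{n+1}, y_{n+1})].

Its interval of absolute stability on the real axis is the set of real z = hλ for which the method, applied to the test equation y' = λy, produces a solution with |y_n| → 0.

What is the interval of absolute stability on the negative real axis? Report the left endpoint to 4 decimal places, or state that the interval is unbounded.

Test eqn y'=λy, z=hλ:
  y_{n+1} = y_n + z·[3/4·y_n + 1/4·y_{n+1}] ⇒ (1 − 1/4z)y_{n+1} = (1 + 3/4z)y_n
  R(z) = (1 + 3/4z)/(1 − 1/4z).

Need |R(x)|<1, x<0.
x=-1: |R|=0.2000
R=−1: 1+3/4x = −1+1/4x ⇒ -1/2x=2 ⇒ x=2/(-1/2)=-4.0000
Confirm numerically:
  x=-3.615: |R|=0.89888 <1
  x=-2.286: |R|=0.45466 <1
  x=-2.177: |R|=0.40975 <1
  x=-2.007: |R|=0.33644 <1
  x=-4.379: |R|=1.09046 >1
  x=-4.190: |R|=1.04640 >1
So |R|<1 on (-4.0000, 0).

(-4.0000, 0).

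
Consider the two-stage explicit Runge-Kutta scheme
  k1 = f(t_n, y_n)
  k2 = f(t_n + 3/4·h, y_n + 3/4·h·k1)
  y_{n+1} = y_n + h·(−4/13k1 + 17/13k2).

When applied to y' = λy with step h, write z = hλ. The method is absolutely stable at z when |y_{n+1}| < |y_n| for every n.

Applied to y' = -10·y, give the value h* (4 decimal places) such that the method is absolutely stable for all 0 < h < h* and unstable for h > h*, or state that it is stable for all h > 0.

Test eqn y'=λy, z=hλ:
  k1=λy_n ⇒ h·k1=z·y_n;  k2=λ(1+3/4z)y_n ⇒ h·k2=z(1+3/4z)y_n
  y_{n+1}/y_n = 1 − 4/13z + 17/13z(1+3/4z) = 1 + z + 51/52z²
  so R(z) = 1 + z + 51/52z².

Boundary: |R(x)|=1, x<0.
x=-0.56: |R|=0.7476
R=1: x+51/52x²=0 ⇒ x=−52/51=-1.0196; min R=1−1/(4·51/52)=0.7451>−1
Confirm numerically:
  x=-0.861: |R|=0.86606 <1
  x=-0.691: |R|=0.77730 <1
  x=-0.443: |R|=0.74947 <1
  x=-1.567: |R|=1.84127 >1
  x=-1.083: |R|=1.06733 >1
Interval (-1.0196, 0).

(-1.0196,0); λ=-10 ⇒ h* = (52/51)/10 = 0.1020.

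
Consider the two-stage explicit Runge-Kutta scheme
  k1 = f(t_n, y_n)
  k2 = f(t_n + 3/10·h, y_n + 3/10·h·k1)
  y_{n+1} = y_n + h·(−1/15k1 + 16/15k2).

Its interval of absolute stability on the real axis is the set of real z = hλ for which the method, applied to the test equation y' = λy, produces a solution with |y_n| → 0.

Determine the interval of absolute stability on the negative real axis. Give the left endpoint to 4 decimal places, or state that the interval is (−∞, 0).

Test eqn y'=λy, z=hλ:
  k1=λy_n ⇒ h·k1=z·y_n;  k2=λ(1+3/10z)y_n ⇒ h·k2=z(1+3/10z)y_n
  y_{n+1}/y_n = 1 − 1/15z + 16/15z(1+3/10z) = 1 + z + 8/25z²
  R(z) = 1 + z + 8/25z².

Boundary: |R(x)|=1, x<0.
x=-0.79: |R|=0.4097
R=1: x+8/25x²=0 ⇒ x=−25/8=-3.1250; min R=1−1/(4·8/25)=0.2188>−1
Confirm numerically:
  x=-2.617: |R|=0.57458 <1
  x=-2.556: |R|=0.53460 <1
  x=-2.535: |R|=0.52139 <1
  x=-2.227: |R|=0.36005 <1
  x=-3.598: |R|=1.54459 >1
  x=-3.503: |R|=1.42372 >1
So |R|<1 on (-3.1250, 0).

(-3.1250, 0).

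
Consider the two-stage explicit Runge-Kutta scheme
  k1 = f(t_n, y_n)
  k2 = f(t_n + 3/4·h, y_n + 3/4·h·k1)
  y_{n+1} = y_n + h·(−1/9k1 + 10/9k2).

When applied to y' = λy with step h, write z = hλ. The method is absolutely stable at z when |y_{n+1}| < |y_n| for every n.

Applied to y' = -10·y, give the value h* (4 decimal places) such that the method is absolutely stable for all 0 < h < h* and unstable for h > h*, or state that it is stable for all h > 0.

(-1.2000,0); λ=-10 ⇒ h* = (6/5)/10 = 0.1200.

On y'=λy, z=hλ:
  k1=λy_n ⇒ h·k1=z·y_n;  k2=λ(1+3/4z)y_n ⇒ h·k2=z(1+3/4z)y_n
  y_{n+1}/y_n = 1 − 1/9z + 10/9z(1+3/4z) = 1 + z + 5/6z²
  so R(z) = 1 + z + 5/6z².

Find x<0 with |R(x)|<1.
x=-0.73: |R|=0.7141
R=1: x+5/6x²=0 ⇒ x=−6/5=-1.2000; min R=1−1/(4·5/6)=0.7000>−1
Confirm numerically:
  x=-1.090: |R|=0.90008 <1
  x=-0.864: |R|=0.75808 <1
  x=-0.495: |R|=0.70919 <1
  x=-1.762: |R|=1.82520 >1
  x=-1.545: |R|=1.44419 >1
  x=-1.360: |R|=1.18133 >1
Stable set (-1.2000, 0).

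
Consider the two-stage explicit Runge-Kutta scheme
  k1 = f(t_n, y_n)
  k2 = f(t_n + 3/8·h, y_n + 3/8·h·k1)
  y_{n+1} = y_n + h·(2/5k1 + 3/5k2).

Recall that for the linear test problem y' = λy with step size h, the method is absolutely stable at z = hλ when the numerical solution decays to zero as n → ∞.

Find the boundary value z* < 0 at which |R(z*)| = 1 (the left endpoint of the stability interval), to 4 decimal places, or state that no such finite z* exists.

left endpoint -4.4444.

With y'=λy (z=hλ):
  k1=λy_n ⇒ h·k1=z·y_n;  k2=λ(1+3/8z)y_n ⇒ h·k2=z(1+3/8z)y_n
  y_{n+1}/y_n = 1 + 2/5z + 3/5z(1+3/8z) = 1 + z + 9/40z²
  so R(z) = 1 + z + 9/40z².

Need |R(x)|<1, x<0.
x=-1.16: |R|=0.1428
R=1: x+9/40x²=0 ⇒ x=−40/9=-4.4444; min R=1−1/(4·9/40)=-0.1111>−1
Confirm numerically:
  x=-3.551: |R|=0.28616 <1
  x=-2.760: |R|=0.04604 <1
  x=-2.231: |R|=0.11109 <1
  x=-5.025: |R|=1.65639 >1
  x=-4.613: |R|=1.17495 >1
  x=-4.474: |R|=1.02975 >1
So |R|<1 on (-4.4444, 0).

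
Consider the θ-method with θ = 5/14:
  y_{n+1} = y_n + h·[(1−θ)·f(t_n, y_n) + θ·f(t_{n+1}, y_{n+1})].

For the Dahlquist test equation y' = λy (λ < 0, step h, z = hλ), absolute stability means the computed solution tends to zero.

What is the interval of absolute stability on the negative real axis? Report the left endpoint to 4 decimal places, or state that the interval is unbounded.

On y'=λy, z=hλ:
  y_{n+1} = y_n + z·[9/14·y_n + 5/14·y_{n+1}] ⇒ (1 − 5/14z)y_{n+1} = (1 + 9/14z)y_n
  R(z) = (1 + 9/14z)/(1 − 5/14z).

Need |R(x)|<1, x<0.
x=-1.33: |R|=0.0983
R=−1: 1+9/14x = −1+5/14x ⇒ -2/7x=2 ⇒ x=2/(-2/7)=-7.0000
Confirm numerically:
  x=-5.876: |R|=0.89636 <1
  x=-5.317: |R|=0.83413 <1
  x=-3.888: |R|=0.62775 <1
  x=-3.668: |R|=0.58788 <1
  x=-7.370: |R|=1.02911 >1
  x=-7.126: |R|=1.01016 >1
So |R|<1 on (-7.0000, 0).

z∈(-7.0000,0).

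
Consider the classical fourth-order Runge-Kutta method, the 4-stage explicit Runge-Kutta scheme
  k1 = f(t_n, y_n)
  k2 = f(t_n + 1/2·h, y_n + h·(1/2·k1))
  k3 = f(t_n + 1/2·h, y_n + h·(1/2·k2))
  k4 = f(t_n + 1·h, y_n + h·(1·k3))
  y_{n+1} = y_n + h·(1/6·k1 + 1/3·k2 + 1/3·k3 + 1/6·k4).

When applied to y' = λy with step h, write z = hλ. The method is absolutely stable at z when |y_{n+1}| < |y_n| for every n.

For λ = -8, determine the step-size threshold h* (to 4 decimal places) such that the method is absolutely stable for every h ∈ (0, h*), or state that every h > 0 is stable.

(-2.7853,0); λ=-8 ⇒ h* = 0.3482.

Set f=λy, z=hλ:
  order 4, 4-stage ⇒ R(z)=1+z+z^2/2+z^3/6+z^4/24
  (e.g. R(-1.67)=0.27229, |R|=0.27229)

Boundary: |R(x)|=1, x<0.
x=-1.67: |R|=0.2723
|R(-1.52)|=0.2723 |R(-1.08)|=0.3499 |R(-0.72)|=0.4882
Bisect:
  x_lo=-3.6013 |R|=3.1073  x_hi=-0.1368 |R|=0.8722
  mid=-1.86902 |R|=0.29789 →hi
  mid=-2.73514 |R|=0.92698 →hi
  mid=-3.16820 |R|=1.74838 →lo
  mid=-2.95167 |R|=1.28122 →lo
  mid=-2.84340 |R|=1.09120 →lo
  mid=-2.78927 |R|=1.00601 →lo
  mid=-2.76220 |R|=0.96574 →hi
  ...
  [-2.78546,-2.78525] ⇒ x*=-2.7853
Interval (-2.7853, 0).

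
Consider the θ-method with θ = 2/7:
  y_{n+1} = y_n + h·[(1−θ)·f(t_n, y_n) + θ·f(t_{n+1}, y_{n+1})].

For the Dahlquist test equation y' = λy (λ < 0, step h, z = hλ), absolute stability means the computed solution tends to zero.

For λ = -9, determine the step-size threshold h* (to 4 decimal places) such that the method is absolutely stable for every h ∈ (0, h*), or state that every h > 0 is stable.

(-4.6667,0); λ=-9 ⇒ h* = (14/3)/9 = 0.5185.

Set f=λy, z=hλ:
  y_{n+1} = y_n + z·[5/7·y_n + 2/7·y_{n+1}] ⇒ (1 − 2/7z)y_{n+1} = (1 + 5/7z)y_n
  Hence R(z) = (1 + 5/7z)/(1 − 2/7z).

Need |R(x)|<1, x<0.
x=-0.48: |R|=0.5779
R=−1: 1+5/7x = −1+2/7x ⇒ -3/7x=2 ⇒ x=2/(-3/7)=-4.6667
Confirm numerically:
  x=-4.069: |R|=0.88156 <1
  x=-2.840: |R|=0.56782 <1
  x=-2.339: |R|=0.40204 <1
  x=-5.081: |R|=1.07243 >1
  x=-4.809: |R|=1.02570 >1
Stable set (-4.6667, 0).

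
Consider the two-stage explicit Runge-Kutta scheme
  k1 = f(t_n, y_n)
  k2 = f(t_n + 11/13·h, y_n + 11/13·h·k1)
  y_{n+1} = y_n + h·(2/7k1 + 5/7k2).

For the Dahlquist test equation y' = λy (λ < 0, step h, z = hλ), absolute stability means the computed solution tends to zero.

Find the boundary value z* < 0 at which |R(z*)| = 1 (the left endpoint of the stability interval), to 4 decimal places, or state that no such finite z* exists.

With y'=λy (z=hλ):
  k1=λy_n ⇒ h·k1=z·y_n;  k2=λ(1+11/13z)y_n ⇒ h·k2=z(1+11/13z)y_n
  y_{n+1}/y_n = 1 + 2/7z + 5/7z(1+11/13z) = 1 + z + 55/91z²
  ⇒ R(z) = 1 + z + 55/91z².

Solve |R(x)|<1 on ℝ⁻.
x=-1.74: |R|=1.0899
R=1: x+55/91x²=0 ⇒ x=−91/55=-1.6545; min R=1−1/(4·55/91)=0.5864>−1
Confirm numerically:
  x=-1.518: |R|=0.87472 <1
  x=-1.163: |R|=0.65449 <1
  x=-1.126: |R|=0.64030 <1
  x=-0.766: |R|=0.58863 <1
  x=-2.121: |R|=1.59796 >1
  x=-1.942: |R|=1.33740 >1
  x=-1.909: |R|=1.29359 >1
So |R|<1 on (-1.6545, 0).

z* = -1.6545.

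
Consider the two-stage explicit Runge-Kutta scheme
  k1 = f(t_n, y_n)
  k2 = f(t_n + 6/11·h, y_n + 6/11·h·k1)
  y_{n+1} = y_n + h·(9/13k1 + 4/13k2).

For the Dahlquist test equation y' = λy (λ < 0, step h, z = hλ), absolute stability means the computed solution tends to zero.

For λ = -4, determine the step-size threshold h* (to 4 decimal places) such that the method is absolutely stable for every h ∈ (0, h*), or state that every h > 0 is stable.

Set f=λy, z=hλ:
  k1=λy_n ⇒ h·k1=z·y_n;  k2=λ(1+6/11z)y_n ⇒ h·k2=z(1+6/11z)y_n
  y_{n+1}/y_n = 1 + 9/13z + 4/13z(1+6/11z) = 1 + z + 24/143z²
  so R(z) = 1 + z + 24/143z².

Find x<0 with |R(x)|<1.
x=-1.63: |R|=0.1841
R=1: x+24/143x²=0 ⇒ x=−143/24=-5.9583; min R=1−1/(4·24/143)=-0.4896>−1
Confirm numerically:
  x=-5.135: |R|=0.29044 <1
  x=-4.868: |R|=0.10919 <1
  x=-3.377: |R|=0.46302 <1
  x=-3.160: |R|=0.48410 <1
  x=-6.497: |R|=1.58737 >1
  x=-6.267: |R|=1.32466 >1
Interval (-5.9583, 0).

(-5.9583,0); λ=-4 ⇒ h* = (143/24)/4 = 1.4896.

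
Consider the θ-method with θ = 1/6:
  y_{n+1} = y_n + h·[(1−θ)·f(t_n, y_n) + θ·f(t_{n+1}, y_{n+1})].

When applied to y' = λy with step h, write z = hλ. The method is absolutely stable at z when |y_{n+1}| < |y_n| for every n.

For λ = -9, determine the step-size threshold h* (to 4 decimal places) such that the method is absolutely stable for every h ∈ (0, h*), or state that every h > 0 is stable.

With y'=λy (z=hλ):
  y_{n+1} = y_n + z·[5/6·y_n + 1/6·y_{n+1}] ⇒ (1 − 1/6z)y_{n+1} = (1 + 5/6z)y_n
  so R(z) = (1 + 5/6z)/(1 − 1/6z).

Boundary: |R(x)|=1, x<0.
x=-0.64: |R|=0.4217
R=−1: 1+5/6x = −1+1/6x ⇒ -2/3x=2 ⇒ x=2/(-2/3)=-3.0000
Confirm numerically:
  x=-2.741: |R|=0.88148 <1
  x=-2.096: |R|=0.55336 <1
  x=-1.861: |R|=0.42043 <1
  x=-1.636: |R|=0.28549 <1
  x=-3.180: |R|=1.07843 >1
  x=-3.123: |R|=1.05393 >1
Interval (-3.0000, 0).

(-3.0000,0); λ=-9 ⇒ h* = (3)/9 = 0.3333.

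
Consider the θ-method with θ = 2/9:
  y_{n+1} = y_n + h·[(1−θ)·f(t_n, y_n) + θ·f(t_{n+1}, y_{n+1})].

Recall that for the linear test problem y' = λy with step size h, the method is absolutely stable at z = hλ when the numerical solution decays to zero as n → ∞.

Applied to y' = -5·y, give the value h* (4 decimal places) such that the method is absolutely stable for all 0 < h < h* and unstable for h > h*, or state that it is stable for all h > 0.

(-3.6000,0); λ=-5 ⇒ h* = (18/5)/5 = 0.7200.

With y'=λy (z=hλ):
  y_{n+1} = y_n + z·[7/9·y_n + 2/9·y_{n+1}] ⇒ (1 − 2/9z)y_{n+1} = (1 + 7/9z)y_n
  ⇒ R(z) = (1 + 7/9z)/(1 − 2/9z).

Find x<0 with |R(x)|<1.
x=-1.46: |R|=0.1023
R=−1: 1+7/9x = −1+2/9x ⇒ -5/9x=2 ⇒ x=2/(-5/9)=-3.6000
Confirm numerically:
  x=-3.369: |R|=0.92661 <1
  x=-3.157: |R|=0.85536 <1
  x=-1.870: |R|=0.32104 <1
  x=-4.005: |R|=1.11905 >1
  x=-3.985: |R|=1.11344 >1
So |R|<1 on (-3.6000, 0).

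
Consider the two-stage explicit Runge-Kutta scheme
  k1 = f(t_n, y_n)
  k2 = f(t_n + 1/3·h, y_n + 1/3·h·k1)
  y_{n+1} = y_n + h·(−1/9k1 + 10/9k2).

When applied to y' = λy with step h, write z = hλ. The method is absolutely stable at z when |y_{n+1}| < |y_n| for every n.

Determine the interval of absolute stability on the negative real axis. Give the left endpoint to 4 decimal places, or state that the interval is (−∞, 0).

Set f=λy, z=hλ:
  k1=λy_n ⇒ h·k1=z·y_n;  k2=λ(1+1/3z)y_n ⇒ h·k2=z(1+1/3z)y_n
  y_{n+1}/y_n = 1 − 1/9z + 10/9z(1+1/3z) = 1 + z + 10/27z²
  Hence R(z) = 1 + z + 10/27z².

Find x<0 with |R(x)|<1.
x=-0.47: |R|=0.6118
R=1: x+10/27x²=0 ⇒ x=−27/10=-2.7000; min R=1−1/(4·10/27)=0.3250>−1
Confirm numerically:
  x=-2.622: |R|=0.92425 <1
  x=-2.077: |R|=0.52075 <1
  x=-1.775: |R|=0.39190 <1
  x=-1.083: |R|=0.35140 <1
  x=-3.004: |R|=1.33823 >1
  x=-2.838: |R|=1.14505 >1
Stable set (-2.7000, 0).

(-2.7000, 0).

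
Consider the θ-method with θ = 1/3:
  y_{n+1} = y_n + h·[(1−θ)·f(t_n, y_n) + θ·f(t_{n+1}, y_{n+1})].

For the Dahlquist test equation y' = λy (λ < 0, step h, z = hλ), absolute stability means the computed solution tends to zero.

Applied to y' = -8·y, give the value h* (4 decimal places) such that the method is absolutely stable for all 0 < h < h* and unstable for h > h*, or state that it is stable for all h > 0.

On y'=λy, z=hλ:
  y_{n+1} = y_n + z·[2/3·y_n + 1/3·y_{n+1}] ⇒ (1 − 1/3z)y_{n+1} = (1 + 2/3z)y_n
  ⇒ R(z) = (1 + 2/3z)/(1 − 1/3z).

Solve |R(x)|<1 on ℝ⁻.
x=-1.67: |R|=0.0728
R=−1: 1+2/3x = −1+1/3x ⇒ -1/3x=2 ⇒ x=2/(-1/3)=-6.0000
Confirm numerically:
  x=-4.988: |R|=0.87331 <1
  x=-3.896: |R|=0.69490 <1
  x=-3.773: |R|=0.67119 <1
  x=-3.693: |R|=0.65531 <1
  x=-6.554: |R|=1.05799 >1
  x=-6.432: |R|=1.04580 >1
  x=-6.252: |R|=1.02724 >1
Stable set (-6.0000, 0).

(-6.0000,0); λ=-8 ⇒ h* = (6)/8 = 0.7500.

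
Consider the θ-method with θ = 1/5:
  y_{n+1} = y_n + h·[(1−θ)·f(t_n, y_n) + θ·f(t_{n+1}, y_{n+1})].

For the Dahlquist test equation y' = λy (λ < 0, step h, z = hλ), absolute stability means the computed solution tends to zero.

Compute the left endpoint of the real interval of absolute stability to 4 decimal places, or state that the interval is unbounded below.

With y'=λy (z=hλ):
  y_{n+1} = y_n + z·[4/5·y_n + 1/5·y_{n+1}] ⇒ (1 − 1/5z)y_{n+1} = (1 + 4/5z)y_n
  ⇒ R(z) = (1 + 4/5z)/(1 − 1/5z).

Need |R(x)|<1, x<0.
x=-1.35: |R|=0.0630
R=−1: 1+4/5x = −1+1/5x ⇒ -3/5x=2 ⇒ x=2/(-3/5)=-3.3333
Confirm numerically:
  x=-3.198: |R|=0.95048 <1
  x=-2.795: |R|=0.79282 <1
  x=-2.469: |R|=0.65283 <1
  x=-2.003: |R|=0.43010 <1
  x=-3.737: |R|=1.13861 >1
  x=-3.724: |R|=1.13434 >1
So |R|<1 on (-3.3333, 0).

left endpoint -3.3333.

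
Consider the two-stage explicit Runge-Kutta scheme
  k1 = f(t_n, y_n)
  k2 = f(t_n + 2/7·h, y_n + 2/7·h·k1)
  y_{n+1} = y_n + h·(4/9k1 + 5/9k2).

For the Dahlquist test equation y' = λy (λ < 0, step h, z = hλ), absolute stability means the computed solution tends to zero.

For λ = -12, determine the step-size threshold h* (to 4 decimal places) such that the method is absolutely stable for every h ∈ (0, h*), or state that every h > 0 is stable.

On y'=λy, z=hλ:
  k1=λy_n ⇒ h·k1=z·y_n;  k2=λ(1+2/7z)y_n ⇒ h·k2=z(1+2/7z)y_n
  y_{n+1}/y_n = 1 + 4/9z + 5/9z(1+2/7z) = 1 + z + 10/63z²
  so R(z) = 1 + z + 10/63z².

Boundary: |R(x)|=1, x<0.
x=-1.38: |R|=0.0777
R=1: x+10/63x²=0 ⇒ x=−63/10=-6.3000; min R=1−1/(4·10/63)=-0.5750>−1
Confirm numerically:
  x=-4.321: |R|=0.35734 <1
  x=-4.095: |R|=0.43325 <1
  x=-2.788: |R|=0.55420 <1
  x=-6.879: |R|=1.63221 >1
  x=-6.578: |R|=1.29027 >1
  x=-6.515: |R|=1.22234 >1
So |R|<1 on (-6.3000, 0).

(-6.3000,0); λ=-12 ⇒ h* = (63/10)/12 = 0.5250.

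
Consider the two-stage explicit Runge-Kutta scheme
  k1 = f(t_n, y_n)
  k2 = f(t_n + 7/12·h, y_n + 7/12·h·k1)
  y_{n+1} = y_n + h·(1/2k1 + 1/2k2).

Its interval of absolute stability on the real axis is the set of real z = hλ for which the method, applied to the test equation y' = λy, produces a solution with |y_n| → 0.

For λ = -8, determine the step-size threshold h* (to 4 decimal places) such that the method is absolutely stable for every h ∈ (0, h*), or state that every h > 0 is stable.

On y'=λy, z=hλ:
  k1=λy_n ⇒ h·k1=z·y_n;  k2=λ(1+7/12z)y_n ⇒ h·k2=z(1+7/12z)y_n
  y_{n+1}/y_n = 1 + 1/2z + 1/2z(1+7/12z) = 1 + z + 7/24z²
  ⇒ R(z) = 1 + z + 7/24z².

Need |R(x)|<1, x<0.
x=-0.64: |R|=0.4795
R=1: x+7/24x²=0 ⇒ x=−24/7=-3.4286; min R=1−1/(4·7/24)=0.1429>−1
Confirm numerically:
  x=-3.180: |R|=0.76945 <1
  x=-2.910: |R|=0.55986 <1
  x=-2.009: |R|=0.16819 <1
  x=-1.500: |R|=0.15625 <1
  x=-3.881: |R|=1.51213 >1
  x=-3.741: |R|=1.34090 >1
Stable set (-3.4286, 0).

(-3.4286,0); λ=-8 ⇒ h* = (24/7)/8 = 0.4286.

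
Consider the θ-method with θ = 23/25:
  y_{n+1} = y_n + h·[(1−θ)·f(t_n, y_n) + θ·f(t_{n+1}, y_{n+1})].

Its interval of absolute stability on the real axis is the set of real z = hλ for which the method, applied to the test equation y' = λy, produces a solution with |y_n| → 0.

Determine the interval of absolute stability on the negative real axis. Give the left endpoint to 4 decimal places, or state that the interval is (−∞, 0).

(−∞, 0) — no finite endpoint.

On y'=λy, z=hλ:
  y_{n+1} = y_n + z·[2/25·y_n + 23/25·y_{n+1}] ⇒ (1 − 23/25z)y_{n+1} = (1 + 2/25z)y_n
  ⇒ R(z) = (1 + 2/25z)/(1 − 23/25z).

Find x<0 with |R(x)|<1.
x=-1.72: |R|=0.3340
x=-2: |R|=0.2958
x=-10: |R|=0.0196
x=-100: |R|=0.0753
θ=23/25≥1/2 ⇒ |1+2/25x|<|1−23/25x| ∀x<0 ⇒ interval (−∞,0).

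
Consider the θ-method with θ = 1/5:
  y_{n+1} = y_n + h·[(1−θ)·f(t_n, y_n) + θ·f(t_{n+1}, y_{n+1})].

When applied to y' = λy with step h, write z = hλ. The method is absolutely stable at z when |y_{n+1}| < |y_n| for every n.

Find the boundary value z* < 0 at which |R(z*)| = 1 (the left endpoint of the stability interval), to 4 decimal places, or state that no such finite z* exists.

z* = -3.3333.

Set f=λy, z=hλ:
  y_{n+1} = y_n + z·[4/5·y_n + 1/5·y_{n+1}] ⇒ (1 − 1/5z)y_{n+1} = (1 + 4/5z)y_n
  so R(z) = (1 + 4/5z)/(1 − 1/5z).

Find x<0 with |R(x)|<1.
x=-0.56: |R|=0.4964
R=−1: 1+4/5x = −1+1/5x ⇒ -3/5x=2 ⇒ x=2/(-3/5)=-3.3333
Confirm numerically:
  x=-3.262: |R|=0.97410 <1
  x=-3.150: |R|=0.93252 <1
  x=-2.663: |R|=0.73757 <1
  x=-3.679: |R|=1.11948 >1
  x=-3.656: |R|=1.11183 >1
So |R|<1 on (-3.3333, 0).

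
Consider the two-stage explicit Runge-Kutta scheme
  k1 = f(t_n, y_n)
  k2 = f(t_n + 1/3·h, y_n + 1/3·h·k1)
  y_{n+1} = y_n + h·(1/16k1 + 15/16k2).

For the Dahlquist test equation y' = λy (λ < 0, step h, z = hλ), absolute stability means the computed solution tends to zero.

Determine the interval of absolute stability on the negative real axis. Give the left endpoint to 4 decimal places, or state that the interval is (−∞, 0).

With y'=λy (z=hλ):
  k1=λy_n ⇒ h·k1=z·y_n;  k2=λ(1+1/3z)y_n ⇒ h·k2=z(1+1/3z)y_n
  y_{n+1}/y_n = 1 + 1/16z + 15/16z(1+1/3z) = 1 + z + 5/16z²
  ⇒ R(z) = 1 + z + 5/16z².

Solve |R(x)|<1 on ℝ⁻.
x=-1.02: |R|=0.3051
R=1: x+5/16x²=0 ⇒ x=−16/5=-3.2000; min R=1−1/(4·5/16)=0.2000>−1
Confirm numerically:
  x=-2.309: |R|=0.35709 <1
  x=-2.033: |R|=0.25859 <1
  x=-1.828: |R|=0.21625 <1
  x=-1.780: |R|=0.21013 <1
  x=-3.495: |R|=1.32220 >1
  x=-3.396: |R|=1.20800 >1
Stable set (-3.2000, 0).

(-3.2000, 0).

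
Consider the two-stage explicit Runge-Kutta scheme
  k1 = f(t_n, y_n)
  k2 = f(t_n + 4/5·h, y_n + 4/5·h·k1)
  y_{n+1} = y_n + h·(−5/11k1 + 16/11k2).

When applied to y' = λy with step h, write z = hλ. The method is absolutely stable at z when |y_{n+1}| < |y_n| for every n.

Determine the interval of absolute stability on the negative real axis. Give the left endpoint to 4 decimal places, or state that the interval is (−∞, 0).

z∈(-0.8594,0).

Test eqn y'=λy, z=hλ:
  k1=λy_n ⇒ h·k1=z·y_n;  k2=λ(1+4/5z)y_n ⇒ h·k2=z(1+4/5z)y_n
  y_{n+1}/y_n = 1 − 5/11z + 16/11z(1+4/5z) = 1 + z + 64/55z²
  R(z) = 1 + z + 64/55z².

Boundary: |R(x)|=1, x<0.
x=-1.41: |R|=1.9034
R=1: x+64/55x²=0 ⇒ x=−55/64=-0.8594; min R=1−1/(4·64/55)=0.7852>−1
Confirm numerically:
  x=-0.810: |R|=0.95346 <1
  x=-0.654: |R|=0.84371 <1
  x=-0.565: |R|=0.80646 <1
  x=-0.539: |R|=0.79906 <1
  x=-1.433: |R|=1.95651 >1
  x=-1.262: |R|=1.59126 >1
  x=-1.053: |R|=1.23725 >1
So |R|<1 on (-0.8594, 0).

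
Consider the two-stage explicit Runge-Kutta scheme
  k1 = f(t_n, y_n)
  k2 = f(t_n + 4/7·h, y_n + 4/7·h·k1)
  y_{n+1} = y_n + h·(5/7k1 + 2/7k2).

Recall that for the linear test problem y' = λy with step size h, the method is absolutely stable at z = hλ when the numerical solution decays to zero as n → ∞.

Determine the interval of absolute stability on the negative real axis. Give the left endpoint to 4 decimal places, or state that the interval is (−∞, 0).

With y'=λy (z=hλ):
  k1=λy_n ⇒ h·k1=z·y_n;  k2=λ(1+4/7z)y_n ⇒ h·k2=z(1+4/7z)y_n
  y_{n+1}/y_n = 1 + 5/7z + 2/7z(1+4/7z) = 1 + z + 8/49z²
  R(z) = 1 + z + 8/49z².

Find x<0 with |R(x)|<1.
x=-1.5: |R|=0.1327
R=1: x+8/49x²=0 ⇒ x=−49/8=-6.1250; min R=1−1/(4·8/49)=-0.5312>−1
Confirm numerically:
  x=-5.337: |R|=0.31338 <1
  x=-4.751: |R|=0.06578 <1
  x=-4.536: |R|=0.17677 <1
  x=-3.924: |R|=0.41008 <1
  x=-6.616: |R|=1.53036 >1
  x=-6.415: |R|=1.30373 >1
Stable set (-6.1250, 0).

(-6.1250, 0).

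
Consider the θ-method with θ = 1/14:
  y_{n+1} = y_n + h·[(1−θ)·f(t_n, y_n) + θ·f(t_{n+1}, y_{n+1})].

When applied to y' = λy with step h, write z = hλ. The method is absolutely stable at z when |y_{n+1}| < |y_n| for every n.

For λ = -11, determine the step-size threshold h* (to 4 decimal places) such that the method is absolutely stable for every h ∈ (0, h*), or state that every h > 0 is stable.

(-2.3333,0); λ=-11 ⇒ h* = (7/3)/11 = 0.2121.

On y'=λy, z=hλ:
  y_{n+1} = y_n + z·[13/14·y_n + 1/14·y_{n+1}] ⇒ (1 − 1/14z)y_{n+1} = (1 + 13/14z)y_n
  R(z) = (1 + 13/14z)/(1 − 1/14z).

Find x<0 with |R(x)|<1.
x=-1.58: |R|=0.4198
R=−1: 1+13/14x = −1+1/14x ⇒ -6/7x=2 ⇒ x=2/(-6/7)=-2.3333
Confirm numerically:
  x=-2.049: |R|=0.78740 <1
  x=-1.540: |R|=0.38739 <1
  x=-1.138: |R|=0.05245 <1
  x=-2.577: |R|=1.17639 >1
  x=-2.478: |R|=1.10535 >1
  x=-2.360: |R|=1.01956 >1
Interval (-2.3333, 0).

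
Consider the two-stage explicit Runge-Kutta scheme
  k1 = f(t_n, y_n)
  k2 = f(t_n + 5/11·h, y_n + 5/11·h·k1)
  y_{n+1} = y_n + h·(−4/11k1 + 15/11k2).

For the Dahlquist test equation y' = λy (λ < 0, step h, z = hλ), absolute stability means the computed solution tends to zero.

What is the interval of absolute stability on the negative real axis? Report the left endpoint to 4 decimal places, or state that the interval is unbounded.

Set f=λy, z=hλ:
  k1=λy_n ⇒ h·k1=z·y_n;  k2=λ(1+5/11z)y_n ⇒ h·k2=z(1+5/11z)y_n
  y_{n+1}/y_n = 1 − 4/11z + 15/11z(1+5/11z) = 1 + z + 75/121z²
  Hence R(z) = 1 + z + 75/121z².

Need |R(x)|<1, x<0.
x=-0.37: |R|=0.7149
R=1: x+75/121x²=0 ⇒ x=−121/75=-1.6133; min R=1−1/(4·75/121)=0.5967>−1
Confirm numerically:
  x=-1.185: |R|=0.68539 <1
  x=-1.178: |R|=0.68213 <1
  x=-0.663: |R|=0.60946 <1
  x=-2.164: |R|=1.73862 >1
  x=-1.706: |R|=1.09799 >1
  x=-1.670: |R|=1.05866 >1
Stable set (-1.6133, 0).

z∈(-1.6133,0).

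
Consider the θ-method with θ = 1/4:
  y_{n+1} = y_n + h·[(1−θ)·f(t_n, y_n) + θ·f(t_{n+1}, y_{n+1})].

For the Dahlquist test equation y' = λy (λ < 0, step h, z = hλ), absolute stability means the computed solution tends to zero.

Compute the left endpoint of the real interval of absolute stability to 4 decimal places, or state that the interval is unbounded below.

With y'=λy (z=hλ):
  y_{n+1} = y_n + z·[3/4·y_n + 1/4·y_{n+1}] ⇒ (1 − 1/4z)y_{n+1} = (1 + 3/4z)y_n
  so R(z) = (1 + 3/4z)/(1 − 1/4z).

Boundary: |R(x)|=1, x<0.
x=-0.49: |R|=0.5635
R=−1: 1+3/4x = −1+1/4x ⇒ -1/2x=2 ⇒ x=2/(-1/2)=-4.0000
Confirm numerically:
  x=-3.290: |R|=0.80521 <1
  x=-2.236: |R|=0.43425 <1
  x=-2.194: |R|=0.41686 <1
  x=-2.087: |R|=0.37145 <1
  x=-4.282: |R|=1.06810 >1
  x=-4.111: |R|=1.02737 >1
Interval (-4.0000, 0).

left endpoint -4.0000.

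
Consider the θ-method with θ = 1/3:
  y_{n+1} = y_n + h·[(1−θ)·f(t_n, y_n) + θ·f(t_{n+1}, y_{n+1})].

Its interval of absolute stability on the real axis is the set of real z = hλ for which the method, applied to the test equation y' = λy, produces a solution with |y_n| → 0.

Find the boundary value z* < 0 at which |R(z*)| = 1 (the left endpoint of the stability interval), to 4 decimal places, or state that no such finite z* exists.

left endpoint -6.0000.

On y'=λy, z=hλ:
  y_{n+1} = y_n + z·[2/3·y_n + 1/3·y_{n+1}] ⇒ (1 − 1/3z)y_{n+1} = (1 + 2/3z)y_n
  Hence R(z) = (1 + 2/3z)/(1 − 1/3z).

Need |R(x)|<1, x<0.
x=-0.98: |R|=0.2613
R=−1: 1+2/3x = −1+1/3x ⇒ -1/3x=2 ⇒ x=2/(-1/3)=-6.0000
Confirm numerically:
  x=-5.801: |R|=0.97739 <1
  x=-4.703: |R|=0.83162 <1
  x=-4.167: |R|=0.74424 <1
  x=-6.409: |R|=1.04347 >1
  x=-6.401: |R|=1.04266 >1
  x=-6.383: |R|=1.04082 >1
So |R|<1 on (-6.0000, 0).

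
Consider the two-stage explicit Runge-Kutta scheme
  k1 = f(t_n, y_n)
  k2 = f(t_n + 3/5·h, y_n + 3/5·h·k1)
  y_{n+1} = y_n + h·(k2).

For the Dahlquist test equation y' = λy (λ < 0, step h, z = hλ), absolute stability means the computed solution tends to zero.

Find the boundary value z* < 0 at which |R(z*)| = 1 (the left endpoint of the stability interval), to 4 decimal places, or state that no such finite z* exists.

z* = -1.6667.

On y'=λy, z=hλ:
  k1=λy_n ⇒ h·k1=z·y_n;  k2=λ(1+3/5z)y_n ⇒ h·k2=z(1+3/5z)y_n
  y_{n+1}/y_n = 1 + z(1+3/5z) = 1 + z + 3/5z²
  ⇒ R(z) = 1 + z + 3/5z².

Need |R(x)|<1, x<0.
x=-1.7: |R|=1.0340
R=1: x+3/5x²=0 ⇒ x=−5/3=-1.6667; min R=1−1/(4·3/5)=0.5833>−1
Confirm numerically:
  x=-1.369: |R|=0.75550 <1
  x=-1.240: |R|=0.68256 <1
  x=-1.215: |R|=0.67073 <1
  x=-1.212: |R|=0.66937 <1
  x=-2.210: |R|=1.72046 >1
  x=-1.893: |R|=1.25707 >1
  x=-1.732: |R|=1.06789 >1
Stable set (-1.6667, 0).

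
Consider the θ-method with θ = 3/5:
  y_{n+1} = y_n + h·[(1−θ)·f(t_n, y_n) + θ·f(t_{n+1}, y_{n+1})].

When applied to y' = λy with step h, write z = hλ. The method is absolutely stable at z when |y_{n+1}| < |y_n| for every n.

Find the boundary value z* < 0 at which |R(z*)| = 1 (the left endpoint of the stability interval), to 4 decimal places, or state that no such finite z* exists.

(−∞, 0) — no finite endpoint.

With y'=λy (z=hλ):
  y_{n+1} = y_n + z·[2/5·y_n + 3/5·y_{n+1}] ⇒ (1 − 3/5z)y_{n+1} = (1 + 2/5z)y_n
  R(z) = (1 + 2/5z)/(1 − 3/5z).

Find x<0 with |R(x)|<1.
x=-0.3: |R|=0.7458
x=-2: |R|=0.0909
x=-10: |R|=0.4286
x=-100: |R|=0.6393
θ=3/5≥1/2 ⇒ |1+2/5x|<|1−3/5x| ∀x<0 ⇒ interval (−∞,0).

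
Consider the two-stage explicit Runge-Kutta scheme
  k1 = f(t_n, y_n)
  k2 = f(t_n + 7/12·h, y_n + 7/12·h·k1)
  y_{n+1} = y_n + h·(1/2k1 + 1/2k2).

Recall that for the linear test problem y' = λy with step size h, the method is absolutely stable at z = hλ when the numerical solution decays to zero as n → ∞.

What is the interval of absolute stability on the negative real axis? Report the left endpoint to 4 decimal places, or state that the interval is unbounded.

z∈(-3.4286,0).

Set f=λy, z=hλ:
  k1=λy_n ⇒ h·k1=z·y_n;  k2=λ(1+7/12z)y_n ⇒ h·k2=z(1+7/12z)y_n
  y_{n+1}/y_n = 1 + 1/2z + 1/2z(1+7/12z) = 1 + z + 7/24z²
  R(z) = 1 + z + 7/24z².

Need |R(x)|<1, x<0.
x=-0.47: |R|=0.5944
R=1: x+7/24x²=0 ⇒ x=−24/7=-3.4286; min R=1−1/(4·7/24)=0.1429>−1
Confirm numerically:
  x=-3.398: |R|=0.96970 <1
  x=-1.895: |R|=0.15238 <1
  x=-1.572: |R|=0.14876 <1
  x=-3.777: |R|=1.38384 >1
  x=-3.528: |R|=1.10231 >1
Stable set (-3.4286, 0).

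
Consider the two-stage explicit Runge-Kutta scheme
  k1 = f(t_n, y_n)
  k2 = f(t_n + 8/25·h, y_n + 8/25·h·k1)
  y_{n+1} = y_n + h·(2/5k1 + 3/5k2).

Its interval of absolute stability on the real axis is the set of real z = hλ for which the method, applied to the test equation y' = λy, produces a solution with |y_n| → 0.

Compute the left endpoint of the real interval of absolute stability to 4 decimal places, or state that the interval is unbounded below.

Test eqn y'=λy, z=hλ:
  k1=λy_n ⇒ h·k1=z·y_n;  k2=λ(1+8/25z)y_n ⇒ h·k2=z(1+8/25z)y_n
  y_{n+1}/y_n = 1 + 2/5z + 3/5z(1+8/25z) = 1 + z + 24/125z²
  R(z) = 1 + z + 24/125z².

Need |R(x)|<1, x<0.
x=-1.66: |R|=0.1309
R=1: x+24/125x²=0 ⇒ x=−125/24=-5.2083; min R=1−1/(4·24/125)=-0.3021>−1
Confirm numerically:
  x=-3.949: |R|=0.04516 <1
  x=-3.843: |R|=0.00742 <1
  x=-2.714: |R|=0.29977 <1
  x=-5.494: |R|=1.30133 >1
  x=-5.381: |R|=1.17839 >1
So |R|<1 on (-5.2083, 0).

z* = -5.2083.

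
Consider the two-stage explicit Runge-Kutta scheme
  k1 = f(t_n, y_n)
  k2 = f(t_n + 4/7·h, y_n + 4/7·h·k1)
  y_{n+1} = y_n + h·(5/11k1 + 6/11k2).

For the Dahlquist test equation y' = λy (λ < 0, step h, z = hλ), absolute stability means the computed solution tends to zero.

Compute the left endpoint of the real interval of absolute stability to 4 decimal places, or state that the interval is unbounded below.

Test eqn y'=λy, z=hλ:
  k1=λy_n ⇒ h·k1=z·y_n;  k2=λ(1+4/7z)y_n ⇒ h·k2=z(1+4/7z)y_n
  y_{n+1}/y_n = 1 + 5/11z + 6/11z(1+4/7z) = 1 + z + 24/77z²
  R(z) = 1 + z + 24/77z².

Boundary: |R(x)|=1, x<0.
x=-1.04: |R|=0.2971
R=1: x+24/77x²=0 ⇒ x=−77/24=-3.2083; min R=1−1/(4·24/77)=0.1979>−1
Confirm numerically:
  x=-2.849: |R|=0.68091 <1
  x=-2.468: |R|=0.43050 <1
  x=-1.912: |R|=0.22745 <1
  x=-3.541: |R|=1.36716 >1
  x=-3.535: |R|=1.35993 >1
Stable set (-3.2083, 0).

left endpoint -3.2083.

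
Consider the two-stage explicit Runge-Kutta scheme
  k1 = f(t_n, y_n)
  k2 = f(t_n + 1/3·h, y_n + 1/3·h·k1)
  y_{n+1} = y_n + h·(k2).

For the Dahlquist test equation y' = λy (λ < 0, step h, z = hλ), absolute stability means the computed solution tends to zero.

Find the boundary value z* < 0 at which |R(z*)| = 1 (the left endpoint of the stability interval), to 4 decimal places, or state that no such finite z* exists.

left endpoint -3.0000.

Test eqn y'=λy, z=hλ:
  k1=λy_n ⇒ h·k1=z·y_n;  k2=λ(1+1/3z)y_n ⇒ h·k2=z(1+1/3z)y_n
  y_{n+1}/y_n = 1 + z(1+1/3z) = 1 + z + 1/3z²
  ⇒ R(z) = 1 + z + 1/3z².

Find x<0 with |R(x)|<1.
x=-1.62: |R|=0.2548
R=1: x+1/3x²=0 ⇒ x=−3=-3.0000; min R=1−1/(4·1/3)=0.2500>−1
Confirm numerically:
  x=-2.641: |R|=0.68396 <1
  x=-2.587: |R|=0.64386 <1
  x=-1.580: |R|=0.25213 <1
  x=-3.443: |R|=1.50842 >1
  x=-3.096: |R|=1.09907 >1
  x=-3.035: |R|=1.03541 >1
Stable set (-3.0000, 0).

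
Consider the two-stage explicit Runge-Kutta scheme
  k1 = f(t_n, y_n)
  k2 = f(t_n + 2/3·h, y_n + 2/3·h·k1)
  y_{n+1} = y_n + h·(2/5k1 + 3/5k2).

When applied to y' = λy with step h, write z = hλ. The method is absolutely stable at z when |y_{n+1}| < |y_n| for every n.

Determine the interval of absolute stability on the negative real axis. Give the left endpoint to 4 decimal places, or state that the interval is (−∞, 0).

Test eqn y'=λy, z=hλ:
  k1=λy_n ⇒ h·k1=z·y_n;  k2=λ(1+2/3z)y_n ⇒ h·k2=z(1+2/3z)y_n
  y_{n+1}/y_n = 1 + 2/5z + 3/5z(1+2/3z) = 1 + z + 2/5z²
  so R(z) = 1 + z + 2/5z².

Boundary: |R(x)|=1, x<0.
x=-0.73: |R|=0.4832
R=1: x+2/5x²=0 ⇒ x=−5/2=-2.5000; min R=1−1/(4·2/5)=0.3750>−1
Confirm numerically:
  x=-1.966: |R|=0.58006 <1
  x=-1.917: |R|=0.55296 <1
  x=-1.503: |R|=0.40060 <1
  x=-3.057: |R|=1.68110 >1
  x=-2.969: |R|=1.55698 >1
  x=-2.890: |R|=1.45084 >1
Interval (-2.5000, 0).

z∈(-2.5000,0).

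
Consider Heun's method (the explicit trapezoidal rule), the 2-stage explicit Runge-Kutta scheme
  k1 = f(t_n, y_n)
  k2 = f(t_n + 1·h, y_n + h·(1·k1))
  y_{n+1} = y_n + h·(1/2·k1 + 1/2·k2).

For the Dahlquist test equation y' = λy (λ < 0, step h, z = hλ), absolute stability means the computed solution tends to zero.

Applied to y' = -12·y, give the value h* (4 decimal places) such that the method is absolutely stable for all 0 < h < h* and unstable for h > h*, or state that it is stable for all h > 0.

(-2.0000,0); λ=-12 ⇒ h* = 0.1667.

On y'=λy, z=hλ:
  order 2, 2-stage ⇒ R(z)=1+z+z^2/2
  (e.g. R(-0.5)=0.62500, |R|=0.62500)

Need |R(x)|<1, x<0.
x=-0.5: |R|=0.6250
|R(-2.31)|=1.3580 |R(-1.81)|=0.8281 |R(-0.51)|=0.6200
Bisect:
  x_lo=-2.7718 |R|=2.0697  x_hi=-0.3324 |R|=0.7229
  mid=-1.55209 |R|=0.65240 →hi
  mid=-2.16195 |R|=1.17507 →lo
  mid=-1.85702 |R|=0.86725 →hi
  mid=-2.00949 |R|=1.00953 →lo
  mid=-1.93326 |R|=0.93548 →hi
  mid=-1.97137 |R|=0.97178 →hi
  mid=-1.99043 |R|=0.99048 →hi
  mid=-1.99996 |R|=0.99996 →hi
  mid=-2.00472 |R|=1.00474 →lo
  ...
  [-2.00011,-1.99996] ⇒ x*=-2.0000
Stable set (-2.0000, 0).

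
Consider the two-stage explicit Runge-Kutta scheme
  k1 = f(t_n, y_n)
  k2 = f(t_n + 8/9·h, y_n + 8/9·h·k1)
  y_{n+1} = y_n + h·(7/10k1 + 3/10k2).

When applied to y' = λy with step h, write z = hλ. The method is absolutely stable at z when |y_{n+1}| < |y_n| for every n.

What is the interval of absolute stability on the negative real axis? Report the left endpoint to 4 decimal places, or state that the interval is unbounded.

z∈(-3.7500,0).

On y'=λy, z=hλ:
  k1=λy_n ⇒ h·k1=z·y_n;  k2=λ(1+8/9z)y_n ⇒ h·k2=z(1+8/9z)y_n
  y_{n+1}/y_n = 1 + 7/10z + 3/10z(1+8/9z) = 1 + z + 4/15z²
  Hence R(z) = 1 + z + 4/15z².

Find x<0 with |R(x)|<1.
x=-1.62: |R|=0.0798
R=1: x+4/15x²=0 ⇒ x=−15/4=-3.7500; min R=1−1/(4·4/15)=0.0625>−1
Confirm numerically:
  x=-3.670: |R|=0.92171 <1
  x=-3.394: |R|=0.67780 <1
  x=-2.521: |R|=0.17378 <1
  x=-4.253: |R|=1.57047 >1
  x=-4.180: |R|=1.47931 >1
  x=-4.161: |R|=1.45605 >1
Interval (-3.7500, 0).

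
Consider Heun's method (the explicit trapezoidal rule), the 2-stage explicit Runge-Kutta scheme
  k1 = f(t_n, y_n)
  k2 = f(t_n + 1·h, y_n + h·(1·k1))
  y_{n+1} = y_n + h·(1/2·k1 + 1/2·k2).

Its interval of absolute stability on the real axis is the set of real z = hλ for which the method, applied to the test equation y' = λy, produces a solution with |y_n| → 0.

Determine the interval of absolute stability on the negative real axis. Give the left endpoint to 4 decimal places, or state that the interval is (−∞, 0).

z∈(-2.0000,0).

With y'=λy (z=hλ):
  order 2, 2-stage ⇒ R(z)=1+z+z^2/2
  (e.g. R(-1.42)=0.58820, |R|=0.58820)

Need |R(x)|<1, x<0.
x=-1.42: |R|=0.5882
|R(-2.3)|=1.3450 |R(-1.27)|=0.5364 |R(-0.57)|=0.5924
Bisect:
  x_lo=-2.5027 |R|=1.6290  x_hi=-0.3755 |R|=0.6950
  mid=-1.43909 |R|=0.59640 →hi
  mid=-1.97087 |R|=0.97129 →hi
  mid=-2.23676 |R|=1.26479 →lo
  mid=-2.10382 |R|=1.10920 →lo
  mid=-2.03734 |R|=1.03804 →lo
  mid=-2.00411 |R|=1.00412 →lo
  mid=-1.98749 |R|=0.98757 →hi
  mid=-1.99580 |R|=0.99581 →hi
  mid=-1.99995 |R|=0.99995 →hi
  mid=-2.00203 |R|=1.00203 →lo
  ...
  [-2.00008,-1.99995] ⇒ x*=-2.0000
Stable set (-2.0000, 0).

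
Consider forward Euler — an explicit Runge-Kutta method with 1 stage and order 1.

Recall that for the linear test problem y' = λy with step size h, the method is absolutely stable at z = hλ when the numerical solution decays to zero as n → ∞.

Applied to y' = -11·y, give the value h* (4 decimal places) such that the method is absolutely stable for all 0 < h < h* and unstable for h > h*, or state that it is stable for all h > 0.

Set f=λy, z=hλ:
  order 1, 1-stage ⇒ R(z)=1+z
  (e.g. R(-0.36)=0.64000, |R|=0.64000)

Find x<0 with |R(x)|<1.
x=-0.36: |R|=0.6400
|R(-2.21)|=1.2100 |R(-1.44)|=0.4400 |R(-1.13)|=0.1300
Bisect:
  x_lo=-2.7593 |R|=1.7593  x_hi=-0.1338 |R|=0.8662
  mid=-1.44651 |R|=0.44651 →hi
  mid=-2.10289 |R|=1.10289 →lo
  mid=-1.77470 |R|=0.77470 →hi
  mid=-1.93879 |R|=0.93879 →hi
  mid=-2.02084 |R|=1.02084 →lo
  mid=-1.97982 |R|=0.97982 →hi
  mid=-2.00033 |R|=1.00033 →lo
  mid=-1.99007 |R|=0.99007 →hi
  mid=-1.99520 |R|=0.99520 →hi
  ...
  [-2.00001,-1.99985] ⇒ x*=-2.0000
So |R|<1 on (-2.0000, 0).

(-2.0000,0); λ=-11 ⇒ h* = 0.1818.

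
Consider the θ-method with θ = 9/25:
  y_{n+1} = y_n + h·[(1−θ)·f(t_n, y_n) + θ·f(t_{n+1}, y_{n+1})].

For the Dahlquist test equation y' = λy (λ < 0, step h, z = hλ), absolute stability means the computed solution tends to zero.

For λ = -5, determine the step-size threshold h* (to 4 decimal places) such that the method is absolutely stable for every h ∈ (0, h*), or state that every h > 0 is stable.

(-7.1429,0); λ=-5 ⇒ h* = (50/7)/5 = 1.4286.

With y'=λy (z=hλ):
  y_{n+1} = y_n + z·[16/25·y_n + 9/25·y_{n+1}] ⇒ (1 − 9/25z)y_{n+1} = (1 + 16/25z)y_n
  Hence R(z) = (1 + 16/25z)/(1 − 9/25z).

Solve |R(x)|<1 on ℝ⁻.
x=-1.54: |R|=0.0093
R=−1: 1+16/25x = −1+9/25x ⇒ -7/25x=2 ⇒ x=2/(-7/25)=-7.1429
Confirm numerically:
  x=-7.052: |R|=0.99281 <1
  x=-6.798: |R|=0.97199 <1
  x=-6.351: |R|=0.93253 <1
  x=-5.739: |R|=0.87180 <1
  x=-7.590: |R|=1.03354 >1
  x=-7.546: |R|=1.03037 >1
  x=-7.204: |R|=1.00476 >1
Interval (-7.1429, 0).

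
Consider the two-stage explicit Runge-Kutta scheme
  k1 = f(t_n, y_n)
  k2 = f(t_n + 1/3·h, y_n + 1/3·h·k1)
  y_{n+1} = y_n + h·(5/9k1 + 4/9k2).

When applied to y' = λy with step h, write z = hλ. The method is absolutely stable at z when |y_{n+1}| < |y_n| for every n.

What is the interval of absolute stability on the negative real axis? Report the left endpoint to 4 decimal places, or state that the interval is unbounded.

z∈(-6.7500,0).

Test eqn y'=λy, z=hλ:
  k1=λy_n ⇒ h·k1=z·y_n;  k2=λ(1+1/3z)y_n ⇒ h·k2=z(1+1/3z)y_n
  y_{n+1}/y_n = 1 + 5/9z + 4/9z(1+1/3z) = 1 + z + 4/27z²
  ⇒ R(z) = 1 + z + 4/27z².

Find x<0 with |R(x)|<1.
x=-1.6: |R|=0.2207
R=1: x+4/27x²=0 ⇒ x=−27/4=-6.7500; min R=1−1/(4·4/27)=-0.6875>−1
Confirm numerically:
  x=-6.011: |R|=0.34191 <1
  x=-3.908: |R|=0.64541 <1
  x=-3.808: |R|=0.65972 <1
  x=-3.554: |R|=0.68275 <1
  x=-7.225: |R|=1.50843 >1
  x=-7.131: |R|=1.40251 >1
  x=-7.109: |R|=1.37809 >1
Interval (-6.7500, 0).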